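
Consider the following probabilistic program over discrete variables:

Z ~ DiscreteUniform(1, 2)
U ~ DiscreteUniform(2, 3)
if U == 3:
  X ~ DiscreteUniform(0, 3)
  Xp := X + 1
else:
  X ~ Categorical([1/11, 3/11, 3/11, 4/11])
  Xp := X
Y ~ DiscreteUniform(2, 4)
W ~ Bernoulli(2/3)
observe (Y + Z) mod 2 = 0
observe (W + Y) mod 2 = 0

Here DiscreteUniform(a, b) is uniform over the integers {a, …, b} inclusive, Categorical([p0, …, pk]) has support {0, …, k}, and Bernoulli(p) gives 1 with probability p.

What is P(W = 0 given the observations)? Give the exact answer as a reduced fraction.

P(W = 0 | obs) = 1/2

Enumerate traces; 24 have nonzero weight after conditioning:
  (Z=1, U=2, X=0, Y=3, W=1) weight 1/198
  (Z=1, U=2, X=1, Y=3, W=1) weight 1/66
  (Z=1, U=2, X=2, Y=3, W=1) weight 1/66
  (Z=1, U=2, X=3, Y=3, W=1) weight 2/99
  (Z=1, U=3, X=0, Y=3, W=1) weight 1/72
  (Z=1, U=3, X=1, Y=3, W=1) weight 1/72
  (Z=1, U=3, X=2, Y=3, W=1) weight 1/72
  (Z=1, U=3, X=3, Y=3, W=1) weight 1/72
  (Z=2, U=2, X=0, Y=2, W=0) weight 1/396
  … 15 more
Group by W:
  weight(W=0) = 1/9
  weight(W=1) = 1/9
Total weight = 1/9 + 1/9 = 2/9
P(W=0 | obs) = 1/9 / 2/9 = 1/2
P(W=1 | obs) = 1/9 / 2/9 = 1/2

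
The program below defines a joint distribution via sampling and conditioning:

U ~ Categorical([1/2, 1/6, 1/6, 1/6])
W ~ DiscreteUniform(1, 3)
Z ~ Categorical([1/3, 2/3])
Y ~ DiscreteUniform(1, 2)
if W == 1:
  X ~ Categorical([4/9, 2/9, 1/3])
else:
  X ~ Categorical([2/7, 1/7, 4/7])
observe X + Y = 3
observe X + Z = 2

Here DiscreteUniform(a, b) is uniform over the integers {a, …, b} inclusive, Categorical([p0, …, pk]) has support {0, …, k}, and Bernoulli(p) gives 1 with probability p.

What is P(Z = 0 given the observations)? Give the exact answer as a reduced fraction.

Enumerate traces; 24 have nonzero weight after conditioning:
  (U=0, W=1, Z=0, Y=1, X=2) weight 1/108
  (U=0, W=1, Z=1, Y=2, X=1) weight 1/81
  (U=0, W=2, Z=0, Y=1, X=2) weight 1/63
  (U=0, W=2, Z=1, Y=2, X=1) weight 1/126
  (U=0, W=3, Z=0, Y=1, X=2) weight 1/63
  (U=0, W=3, Z=1, Y=2, X=1) weight 1/126
  (U=1, W=1, Z=0, Y=1, X=2) weight 1/324
  (U=1, W=1, Z=1, Y=2, X=1) weight 1/243
  … 16 more
Group by Z:
  weight(Z=0) = 31/378
  weight(Z=1) = 32/567
Total weight = 31/378 + 32/567 = 157/1134
P(Z=0 | obs) = 31/378 / 157/1134 = 93/157
P(Z=1 | obs) = 32/567 / 157/1134 = 64/157

P(Z = 0 | obs) = 93/157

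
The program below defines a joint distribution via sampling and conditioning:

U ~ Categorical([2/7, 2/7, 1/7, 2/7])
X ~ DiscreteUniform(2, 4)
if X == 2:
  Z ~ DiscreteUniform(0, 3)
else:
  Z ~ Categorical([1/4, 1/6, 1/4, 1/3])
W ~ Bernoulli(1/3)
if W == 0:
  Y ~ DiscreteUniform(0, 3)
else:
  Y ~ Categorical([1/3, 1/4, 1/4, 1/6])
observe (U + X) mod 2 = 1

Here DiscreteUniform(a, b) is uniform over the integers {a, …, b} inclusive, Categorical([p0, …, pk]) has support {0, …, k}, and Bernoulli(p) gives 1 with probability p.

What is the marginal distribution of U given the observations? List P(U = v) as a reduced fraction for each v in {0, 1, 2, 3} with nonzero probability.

Enumerate traces; 192 have nonzero weight after conditioning:
  (U=0, X=3, Z=0, W=0, Y=0) weight 1/252
  (U=0, X=3, Z=0, W=0, Y=1) weight 1/252
  (U=0, X=3, Z=0, W=0, Y=2) weight 1/252
  (U=0, X=3, Z=0, W=0, Y=3) weight 1/252
  (U=0, X=3, Z=0, W=1, Y=0) weight 1/378
  (U=0, X=3, Z=0, W=1, Y=1) weight 1/504
  (U=0, X=3, Z=0, W=1, Y=2) weight 1/504
  (U=0, X=3, Z=0, W=1, Y=3) weight 1/756
  (U=1, X=2, Z=0, W=0, Y=0) weight 1/252
  (U=2, X=3, Z=0, W=0, Y=0) weight 1/504
  … 182 more
Group by U:
  weight(U=0) = 2/21
  weight(U=1) = 4/21
  weight(U=2) = 1/21
  weight(U=3) = 4/21
Total weight = 2/21 + 4/21 + 1/21 + 4/21 = 11/21
P(U=0 | obs) = 2/21 / 11/21 = 2/11
P(U=1 | obs) = 4/21 / 11/21 = 4/11
P(U=2 | obs) = 1/21 / 11/21 = 1/11
P(U=3 | obs) = 4/21 / 11/21 = 4/11

P(U=0) = 2/11, P(U=1) = 4/11, P(U=2) = 1/11, P(U=3) = 4/11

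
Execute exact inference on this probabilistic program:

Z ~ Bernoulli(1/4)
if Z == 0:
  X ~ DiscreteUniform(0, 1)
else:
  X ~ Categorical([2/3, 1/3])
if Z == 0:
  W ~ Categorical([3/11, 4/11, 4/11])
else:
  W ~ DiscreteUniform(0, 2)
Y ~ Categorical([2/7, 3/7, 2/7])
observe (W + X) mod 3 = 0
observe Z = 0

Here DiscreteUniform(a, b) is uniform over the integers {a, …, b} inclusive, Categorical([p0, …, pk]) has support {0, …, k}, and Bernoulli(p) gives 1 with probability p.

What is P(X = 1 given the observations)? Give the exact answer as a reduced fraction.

Enumerate traces; 6 have nonzero weight after conditioning:
  (Z=0, X=0, W=0, Y=0) weight 9/308
  (Z=0, X=0, W=0, Y=1) weight 27/616
  (Z=0, X=0, W=0, Y=2) weight 9/308
  (Z=0, X=1, W=2, Y=0) weight 3/77
  (Z=0, X=1, W=2, Y=1) weight 9/154
  (Z=0, X=1, W=2, Y=2) weight 3/77
Group by X:
  weight(X=0) = 9/88
  weight(X=1) = 3/22
Total weight = 9/88 + 3/22 = 21/88
P(X=0 | obs) = 9/88 / 21/88 = 3/7
P(X=1 | obs) = 3/22 / 21/88 = 4/7

P(X = 1 | obs) = 4/7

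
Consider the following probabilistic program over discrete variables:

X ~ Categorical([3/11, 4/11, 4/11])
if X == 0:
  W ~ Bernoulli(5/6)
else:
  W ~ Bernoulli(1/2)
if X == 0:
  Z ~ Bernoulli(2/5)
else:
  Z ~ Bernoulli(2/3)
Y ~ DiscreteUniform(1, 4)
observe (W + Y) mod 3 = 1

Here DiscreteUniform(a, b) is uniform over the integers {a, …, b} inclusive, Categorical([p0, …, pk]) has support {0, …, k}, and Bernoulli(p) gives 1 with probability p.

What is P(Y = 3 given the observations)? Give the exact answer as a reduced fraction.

P(Y = 3 | obs) = 13/31

Enumerate traces; 18 have nonzero weight after conditioning:
  (X=0, W=0, Z=0, Y=1) weight 3/440
  (X=0, W=0, Z=0, Y=4) weight 3/440
  (X=0, W=0, Z=1, Y=1) weight 1/220
  (X=0, W=0, Z=1, Y=4) weight 1/220
  (X=0, W=1, Z=0, Y=3) weight 3/88
  (X=0, W=1, Z=1, Y=3) weight 1/44
  (X=1, W=0, Z=0, Y=1) weight 1/66
  (X=1, W=0, Z=0, Y=4) weight 1/66
  … 10 more
Group by Y:
  weight(Y=1) = 9/88
  weight(Y=3) = 13/88
  weight(Y=4) = 9/88
Total weight = 9/88 + 13/88 + 9/88 = 31/88
P(Y=1 | obs) = 9/88 / 31/88 = 9/31
P(Y=3 | obs) = 13/88 / 31/88 = 13/31
P(Y=4 | obs) = 9/88 / 31/88 = 9/31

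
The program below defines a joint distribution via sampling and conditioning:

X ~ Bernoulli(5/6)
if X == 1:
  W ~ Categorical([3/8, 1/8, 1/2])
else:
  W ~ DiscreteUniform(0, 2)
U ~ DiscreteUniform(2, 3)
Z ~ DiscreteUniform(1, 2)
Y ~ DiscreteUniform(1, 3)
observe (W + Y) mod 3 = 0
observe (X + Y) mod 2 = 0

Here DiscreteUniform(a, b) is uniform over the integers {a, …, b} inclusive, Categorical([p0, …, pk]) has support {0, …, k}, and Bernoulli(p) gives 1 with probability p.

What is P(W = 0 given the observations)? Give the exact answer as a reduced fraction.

P(W = 0 | obs) = 45/113

Enumerate traces; 12 have nonzero weight after conditioning:
  (X=0, W=1, U=2, Z=1, Y=2) weight 1/216
  (X=0, W=1, U=2, Z=2, Y=2) weight 1/216
  (X=0, W=1, U=3, Z=1, Y=2) weight 1/216
  (X=0, W=1, U=3, Z=2, Y=2) weight 1/216
  (X=1, W=0, U=2, Z=1, Y=3) weight 5/192
  (X=1, W=0, U=2, Z=2, Y=3) weight 5/192
  (X=1, W=0, U=3, Z=1, Y=3) weight 5/192
  (X=1, W=0, U=3, Z=2, Y=3) weight 5/192
  (X=1, W=2, U=2, Z=1, Y=1) weight 5/144
  … 3 more
Group by W:
  weight(W=0) = 5/48
  weight(W=1) = 1/54
  weight(W=2) = 5/36
Total weight = 5/48 + 1/54 + 5/36 = 113/432
P(W=0 | obs) = 5/48 / 113/432 = 45/113
P(W=1 | obs) = 1/54 / 113/432 = 8/113
P(W=2 | obs) = 5/36 / 113/432 = 60/113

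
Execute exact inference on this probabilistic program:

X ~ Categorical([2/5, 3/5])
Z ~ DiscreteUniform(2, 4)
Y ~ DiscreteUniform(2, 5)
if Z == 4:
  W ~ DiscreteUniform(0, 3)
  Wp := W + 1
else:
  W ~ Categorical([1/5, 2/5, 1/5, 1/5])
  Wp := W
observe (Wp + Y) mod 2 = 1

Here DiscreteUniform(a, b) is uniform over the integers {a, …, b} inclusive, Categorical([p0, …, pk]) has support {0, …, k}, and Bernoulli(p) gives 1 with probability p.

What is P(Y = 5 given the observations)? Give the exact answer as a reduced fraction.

P(Y = 5 | obs) = 13/60

Enumerate traces; 48 have nonzero weight after conditioning:
  (X=0, Z=2, Y=2, W=1) weight 1/75
  (X=0, Z=2, Y=2, W=3) weight 1/150
  (X=0, Z=2, Y=3, W=0) weight 1/150
  (X=0, Z=2, Y=3, W=2) weight 1/150
  (X=0, Z=2, Y=4, W=1) weight 1/75
  (X=0, Z=2, Y=4, W=3) weight 1/150
  (X=0, Z=2, Y=5, W=0) weight 1/150
  (X=0, Z=2, Y=5, W=2) weight 1/150
  … 40 more
Group by Y:
  weight(Y=2) = 17/120
  weight(Y=3) = 13/120
  weight(Y=4) = 17/120
  weight(Y=5) = 13/120
Total weight = 17/120 + 13/120 + 17/120 + 13/120 = 1/2
P(Y=2 | obs) = 17/120 / 1/2 = 17/60
P(Y=3 | obs) = 13/120 / 1/2 = 13/60
P(Y=4 | obs) = 17/120 / 1/2 = 17/60
P(Y=5 | obs) = 13/120 / 1/2 = 13/60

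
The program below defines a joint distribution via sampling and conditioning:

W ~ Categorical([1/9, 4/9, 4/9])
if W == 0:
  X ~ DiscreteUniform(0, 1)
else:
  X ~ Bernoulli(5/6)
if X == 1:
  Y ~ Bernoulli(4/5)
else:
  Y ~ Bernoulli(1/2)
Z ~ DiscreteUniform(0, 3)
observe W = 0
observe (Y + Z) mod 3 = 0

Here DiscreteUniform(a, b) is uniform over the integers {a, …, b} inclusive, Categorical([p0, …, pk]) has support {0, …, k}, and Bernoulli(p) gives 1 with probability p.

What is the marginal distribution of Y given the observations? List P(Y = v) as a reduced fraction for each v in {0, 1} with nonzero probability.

P(Y=0) = 14/27, P(Y=1) = 13/27

Enumerate traces; 6 have nonzero weight after conditioning:
  (W=0, X=0, Y=0, Z=0) weight 1/144
  (W=0, X=0, Y=0, Z=3) weight 1/144
  (W=0, X=0, Y=1, Z=2) weight 1/144
  (W=0, X=1, Y=0, Z=0) weight 1/360
  (W=0, X=1, Y=0, Z=3) weight 1/360
  (W=0, X=1, Y=1, Z=2) weight 1/90
Group by Y:
  weight(Y=0) = 7/360
  weight(Y=1) = 13/720
Total weight = 7/360 + 13/720 = 3/80
P(Y=0 | obs) = 7/360 / 3/80 = 14/27
P(Y=1 | obs) = 13/720 / 3/80 = 13/27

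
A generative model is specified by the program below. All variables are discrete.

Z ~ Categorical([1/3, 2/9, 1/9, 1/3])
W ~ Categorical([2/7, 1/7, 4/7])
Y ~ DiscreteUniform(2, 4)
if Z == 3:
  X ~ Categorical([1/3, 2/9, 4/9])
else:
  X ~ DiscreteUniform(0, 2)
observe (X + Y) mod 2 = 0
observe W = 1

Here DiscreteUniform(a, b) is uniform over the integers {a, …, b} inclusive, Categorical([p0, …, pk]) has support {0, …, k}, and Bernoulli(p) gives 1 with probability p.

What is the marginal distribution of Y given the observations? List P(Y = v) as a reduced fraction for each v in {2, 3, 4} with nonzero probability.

Enumerate traces; 20 have nonzero weight after conditioning:
  (Z=0, W=1, Y=2, X=0) weight 1/189
  (Z=0, W=1, Y=2, X=2) weight 1/189
  (Z=0, W=1, Y=3, X=1) weight 1/189
  (Z=0, W=1, Y=4, X=0) weight 1/189
  (Z=0, W=1, Y=4, X=2) weight 1/189
  (Z=1, W=1, Y=2, X=0) weight 2/567
  (Z=1, W=1, Y=2, X=2) weight 2/567
  (Z=1, W=1, Y=3, X=1) weight 2/567
  … 12 more
Group by Y:
  weight(Y=2) = 19/567
  weight(Y=3) = 8/567
  weight(Y=4) = 19/567
Total weight = 19/567 + 8/567 + 19/567 = 46/567
P(Y=2 | obs) = 19/567 / 46/567 = 19/46
P(Y=3 | obs) = 8/567 / 46/567 = 4/23
P(Y=4 | obs) = 19/567 / 46/567 = 19/46

P(Y=2) = 19/46, P(Y=3) = 4/23, P(Y=4) = 19/46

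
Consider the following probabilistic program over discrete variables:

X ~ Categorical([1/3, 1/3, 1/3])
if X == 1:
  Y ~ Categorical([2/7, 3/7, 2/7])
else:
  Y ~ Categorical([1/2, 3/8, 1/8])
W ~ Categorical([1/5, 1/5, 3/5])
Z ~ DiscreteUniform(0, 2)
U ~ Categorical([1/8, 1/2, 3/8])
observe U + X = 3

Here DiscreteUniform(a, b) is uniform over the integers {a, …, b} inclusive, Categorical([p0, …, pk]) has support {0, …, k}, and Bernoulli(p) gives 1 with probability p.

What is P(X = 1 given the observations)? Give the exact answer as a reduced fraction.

P(X = 1 | obs) = 3/7

Enumerate traces; 54 have nonzero weight after conditioning:
  (X=1, Y=0, W=0, Z=0, U=2) weight 1/420
  (X=1, Y=0, W=0, Z=1, U=2) weight 1/420
  (X=1, Y=0, W=0, Z=2, U=2) weight 1/420
  (X=1, Y=0, W=1, Z=0, U=2) weight 1/420
  (X=1, Y=0, W=1, Z=1, U=2) weight 1/420
  (X=1, Y=0, W=1, Z=2, U=2) weight 1/420
  (X=1, Y=0, W=2, Z=0, U=2) weight 1/140
  (X=1, Y=0, W=2, Z=1, U=2) weight 1/140
  (X=2, Y=0, W=0, Z=0, U=1) weight 1/180
  … 45 more
Group by X:
  weight(X=1) = 1/8
  weight(X=2) = 1/6
Total weight = 1/8 + 1/6 = 7/24
P(X=1 | obs) = 1/8 / 7/24 = 3/7
P(X=2 | obs) = 1/6 / 7/24 = 4/7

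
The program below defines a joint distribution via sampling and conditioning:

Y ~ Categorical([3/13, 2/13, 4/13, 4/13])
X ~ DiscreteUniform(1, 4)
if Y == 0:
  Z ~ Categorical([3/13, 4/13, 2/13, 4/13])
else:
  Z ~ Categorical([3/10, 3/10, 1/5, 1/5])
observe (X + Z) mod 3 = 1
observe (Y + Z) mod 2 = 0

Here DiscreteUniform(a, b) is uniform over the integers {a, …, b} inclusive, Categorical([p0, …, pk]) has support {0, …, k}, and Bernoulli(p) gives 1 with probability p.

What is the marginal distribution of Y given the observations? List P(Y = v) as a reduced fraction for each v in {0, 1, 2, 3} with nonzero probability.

Enumerate traces; 12 have nonzero weight after conditioning:
  (Y=0, X=1, Z=0) weight 9/676
  (Y=0, X=2, Z=2) weight 3/338
  (Y=0, X=4, Z=0) weight 9/676
  (Y=1, X=1, Z=3) weight 1/130
  (Y=1, X=3, Z=1) weight 3/260
  (Y=1, X=4, Z=3) weight 1/130
  (Y=2, X=1, Z=0) weight 3/130
  (Y=2, X=2, Z=2) weight 1/65
  (Y=3, X=1, Z=3) weight 1/65
  … 3 more
Group by Y:
  weight(Y=0) = 6/169
  weight(Y=1) = 7/260
  weight(Y=2) = 4/65
  weight(Y=3) = 7/130
Total weight = 6/169 + 7/260 + 4/65 + 7/130 = 601/3380
P(Y=0 | obs) = 6/169 / 601/3380 = 120/601
P(Y=1 | obs) = 7/260 / 601/3380 = 91/601
P(Y=2 | obs) = 4/65 / 601/3380 = 208/601
P(Y=3 | obs) = 7/130 / 601/3380 = 182/601

P(Y=0) = 120/601, P(Y=1) = 91/601, P(Y=2) = 208/601, P(Y=3) = 182/601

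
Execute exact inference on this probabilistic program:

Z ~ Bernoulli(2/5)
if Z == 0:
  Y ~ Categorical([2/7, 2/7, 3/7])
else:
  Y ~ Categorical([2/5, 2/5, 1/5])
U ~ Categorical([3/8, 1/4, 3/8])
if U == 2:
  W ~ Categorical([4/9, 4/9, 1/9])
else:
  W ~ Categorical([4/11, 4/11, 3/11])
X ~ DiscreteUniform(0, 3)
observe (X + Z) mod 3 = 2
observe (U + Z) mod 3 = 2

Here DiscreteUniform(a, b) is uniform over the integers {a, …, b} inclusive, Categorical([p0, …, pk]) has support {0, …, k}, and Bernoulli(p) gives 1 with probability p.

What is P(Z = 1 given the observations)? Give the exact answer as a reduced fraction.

Enumerate traces; 18 have nonzero weight after conditioning:
  (Z=0, Y=0, U=2, W=0, X=2) weight 1/140
  (Z=0, Y=0, U=2, W=1, X=2) weight 1/140
  (Z=0, Y=0, U=2, W=2, X=2) weight 1/560
  (Z=0, Y=1, U=2, W=0, X=2) weight 1/140
  (Z=0, Y=1, U=2, W=1, X=2) weight 1/140
  (Z=0, Y=1, U=2, W=2, X=2) weight 1/560
  (Z=0, Y=2, U=2, W=0, X=2) weight 3/280
  (Z=0, Y=2, U=2, W=1, X=2) weight 3/280
  (Z=1, Y=0, U=1, W=0, X=1) weight 1/275
  … 9 more
Group by Z:
  weight(Z=0) = 9/160
  weight(Z=1) = 1/40
Total weight = 9/160 + 1/40 = 13/160
P(Z=0 | obs) = 9/160 / 13/160 = 9/13
P(Z=1 | obs) = 1/40 / 13/160 = 4/13

P(Z = 1 | obs) = 4/13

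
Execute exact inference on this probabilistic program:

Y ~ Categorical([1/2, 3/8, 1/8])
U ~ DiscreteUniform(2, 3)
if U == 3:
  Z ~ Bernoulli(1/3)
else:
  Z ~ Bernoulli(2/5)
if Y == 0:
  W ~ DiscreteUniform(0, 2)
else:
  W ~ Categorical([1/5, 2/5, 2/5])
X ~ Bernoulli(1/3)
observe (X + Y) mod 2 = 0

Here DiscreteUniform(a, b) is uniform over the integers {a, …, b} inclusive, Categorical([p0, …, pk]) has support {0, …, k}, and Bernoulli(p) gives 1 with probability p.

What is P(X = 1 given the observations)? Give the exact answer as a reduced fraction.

P(X = 1 | obs) = 3/13

Enumerate traces; 36 have nonzero weight after conditioning:
  (Y=0, U=2, Z=0, W=0, X=0) weight 1/30
  (Y=0, U=2, Z=0, W=1, X=0) weight 1/30
  (Y=0, U=2, Z=0, W=2, X=0) weight 1/30
  (Y=0, U=2, Z=1, W=0, X=0) weight 1/45
  (Y=0, U=2, Z=1, W=1, X=0) weight 1/45
  (Y=0, U=2, Z=1, W=2, X=0) weight 1/45
  (Y=0, U=3, Z=0, W=0, X=0) weight 1/27
  (Y=0, U=3, Z=0, W=1, X=0) weight 1/27
  (Y=1, U=2, Z=0, W=0, X=1) weight 3/400
  … 27 more
Group by X:
  weight(X=0) = 5/12
  weight(X=1) = 1/8
Total weight = 5/12 + 1/8 = 13/24
P(X=0 | obs) = 5/12 / 13/24 = 10/13
P(X=1 | obs) = 1/8 / 13/24 = 3/13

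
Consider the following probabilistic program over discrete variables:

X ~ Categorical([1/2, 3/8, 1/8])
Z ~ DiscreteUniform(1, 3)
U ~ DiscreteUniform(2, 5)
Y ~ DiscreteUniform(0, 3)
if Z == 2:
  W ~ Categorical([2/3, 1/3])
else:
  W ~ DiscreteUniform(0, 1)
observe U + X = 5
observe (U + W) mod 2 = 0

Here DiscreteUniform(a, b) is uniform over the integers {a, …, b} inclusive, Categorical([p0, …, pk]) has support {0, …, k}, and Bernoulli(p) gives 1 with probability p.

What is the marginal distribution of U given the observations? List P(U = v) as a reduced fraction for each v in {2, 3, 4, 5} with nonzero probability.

P(U=3) = 4/35, P(U=4) = 3/7, P(U=5) = 16/35

Enumerate traces; 36 have nonzero weight after conditioning:
  (X=0, Z=1, U=5, Y=0, W=1) weight 1/192
  (X=0, Z=1, U=5, Y=1, W=1) weight 1/192
  (X=0, Z=1, U=5, Y=2, W=1) weight 1/192
  (X=0, Z=1, U=5, Y=3, W=1) weight 1/192
  (X=0, Z=2, U=5, Y=0, W=1) weight 1/288
  (X=0, Z=2, U=5, Y=1, W=1) weight 1/288
  (X=0, Z=2, U=5, Y=2, W=1) weight 1/288
  (X=0, Z=2, U=5, Y=3, W=1) weight 1/288
  (X=1, Z=1, U=4, Y=0, W=0) weight 1/256
  (X=2, Z=1, U=3, Y=0, W=1) weight 1/768
  … 26 more
Group by U:
  weight(U=3) = 1/72
  weight(U=4) = 5/96
  weight(U=5) = 1/18
Total weight = 1/72 + 5/96 + 1/18 = 35/288
P(U=3 | obs) = 1/72 / 35/288 = 4/35
P(U=4 | obs) = 5/96 / 35/288 = 3/7
P(U=5 | obs) = 1/18 / 35/288 = 16/35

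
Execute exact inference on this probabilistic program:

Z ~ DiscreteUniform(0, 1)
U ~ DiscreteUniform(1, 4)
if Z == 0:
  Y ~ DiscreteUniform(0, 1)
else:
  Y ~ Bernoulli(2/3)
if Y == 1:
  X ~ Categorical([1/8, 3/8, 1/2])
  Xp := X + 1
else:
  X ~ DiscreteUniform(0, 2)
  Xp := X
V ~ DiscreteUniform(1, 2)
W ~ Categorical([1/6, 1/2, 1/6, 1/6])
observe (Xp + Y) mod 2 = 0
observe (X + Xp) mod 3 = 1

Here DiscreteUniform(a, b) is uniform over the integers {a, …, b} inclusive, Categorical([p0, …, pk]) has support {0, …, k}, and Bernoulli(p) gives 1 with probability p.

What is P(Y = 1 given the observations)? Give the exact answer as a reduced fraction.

P(Y = 1 | obs) = 21/61

Enumerate traces; 128 have nonzero weight after conditioning:
  (Z=0, U=1, Y=0, X=2, V=1, W=0) weight 1/576
  (Z=0, U=1, Y=0, X=2, V=1, W=1) weight 1/192
  (Z=0, U=1, Y=0, X=2, V=1, W=2) weight 1/576
  (Z=0, U=1, Y=0, X=2, V=1, W=3) weight 1/576
  (Z=0, U=1, Y=0, X=2, V=2, W=0) weight 1/576
  (Z=0, U=1, Y=0, X=2, V=2, W=1) weight 1/192
  (Z=0, U=1, Y=0, X=2, V=2, W=2) weight 1/576
  (Z=0, U=1, Y=0, X=2, V=2, W=3) weight 1/576
  (Z=0, U=1, Y=1, X=0, V=1, W=0) weight 1/1536
  … 119 more
Group by Y:
  weight(Y=0) = 5/36
  weight(Y=1) = 7/96
Total weight = 5/36 + 7/96 = 61/288
P(Y=0 | obs) = 5/36 / 61/288 = 40/61
P(Y=1 | obs) = 7/96 / 61/288 = 21/61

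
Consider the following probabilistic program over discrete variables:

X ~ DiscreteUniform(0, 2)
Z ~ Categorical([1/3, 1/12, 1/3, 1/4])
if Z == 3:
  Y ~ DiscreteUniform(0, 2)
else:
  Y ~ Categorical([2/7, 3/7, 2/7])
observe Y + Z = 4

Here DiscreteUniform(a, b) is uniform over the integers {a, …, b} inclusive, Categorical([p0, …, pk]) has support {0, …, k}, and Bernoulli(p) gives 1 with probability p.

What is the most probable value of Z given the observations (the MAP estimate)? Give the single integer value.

Enumerate traces; 6 have nonzero weight after conditioning:
  (X=0, Z=2, Y=2) weight 2/63
  (X=0, Z=3, Y=1) weight 1/36
  (X=1, Z=2, Y=2) weight 2/63
  (X=1, Z=3, Y=1) weight 1/36
  (X=2, Z=2, Y=2) weight 2/63
  (X=2, Z=3, Y=1) weight 1/36
Group by Z:
  weight(Z=2) = 2/21
  weight(Z=3) = 1/12
Total weight = 2/21 + 1/12 = 5/28
P(Z=2 | obs) = 2/21 / 5/28 = 8/15
P(Z=3 | obs) = 1/12 / 5/28 = 7/15
argmax = 2

argmax_v P(Z = v | obs) = 2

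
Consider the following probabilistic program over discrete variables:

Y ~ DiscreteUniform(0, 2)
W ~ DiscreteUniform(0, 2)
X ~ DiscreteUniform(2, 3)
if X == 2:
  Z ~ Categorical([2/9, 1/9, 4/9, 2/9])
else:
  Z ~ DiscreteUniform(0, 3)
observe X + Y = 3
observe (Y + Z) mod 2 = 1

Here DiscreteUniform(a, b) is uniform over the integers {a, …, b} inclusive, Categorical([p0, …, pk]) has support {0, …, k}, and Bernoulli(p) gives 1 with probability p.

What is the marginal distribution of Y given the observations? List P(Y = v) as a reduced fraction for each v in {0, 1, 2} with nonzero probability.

Enumerate traces; 12 have nonzero weight after conditioning:
  (Y=0, W=0, X=3, Z=1) weight 1/72
  (Y=0, W=0, X=3, Z=3) weight 1/72
  (Y=0, W=1, X=3, Z=1) weight 1/72
  (Y=0, W=1, X=3, Z=3) weight 1/72
  (Y=0, W=2, X=3, Z=1) weight 1/72
  (Y=0, W=2, X=3, Z=3) weight 1/72
  (Y=1, W=0, X=2, Z=0) weight 1/81
  (Y=1, W=0, X=2, Z=2) weight 2/81
  … 4 more
Group by Y:
  weight(Y=0) = 1/12
  weight(Y=1) = 1/9
Total weight = 1/12 + 1/9 = 7/36
P(Y=0 | obs) = 1/12 / 7/36 = 3/7
P(Y=1 | obs) = 1/9 / 7/36 = 4/7

P(Y=0) = 3/7, P(Y=1) = 4/7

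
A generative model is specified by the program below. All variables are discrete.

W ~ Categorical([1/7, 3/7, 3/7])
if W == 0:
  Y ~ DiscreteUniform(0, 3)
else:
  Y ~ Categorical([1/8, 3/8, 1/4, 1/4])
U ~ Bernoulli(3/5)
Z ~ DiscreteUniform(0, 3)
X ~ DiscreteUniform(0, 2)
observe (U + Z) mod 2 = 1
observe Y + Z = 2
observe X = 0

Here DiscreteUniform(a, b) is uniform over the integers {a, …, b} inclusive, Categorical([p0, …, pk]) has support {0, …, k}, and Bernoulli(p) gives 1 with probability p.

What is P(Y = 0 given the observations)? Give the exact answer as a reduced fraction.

Enumerate traces; 9 have nonzero weight after conditioning:
  (W=0, Y=0, U=1, Z=2, X=0) weight 1/560
  (W=0, Y=1, U=0, Z=1, X=0) weight 1/840
  (W=0, Y=2, U=1, Z=0, X=0) weight 1/560
  (W=1, Y=0, U=1, Z=2, X=0) weight 3/1120
  (W=1, Y=1, U=0, Z=1, X=0) weight 3/560
  (W=1, Y=2, U=1, Z=0, X=0) weight 3/560
  (W=2, Y=0, U=1, Z=2, X=0) weight 3/1120
  (W=2, Y=1, U=0, Z=1, X=0) weight 3/560
  … 1 more
Group by Y:
  weight(Y=0) = 1/140
  weight(Y=1) = 1/84
  weight(Y=2) = 1/80
Total weight = 1/140 + 1/84 + 1/80 = 53/1680
P(Y=0 | obs) = 1/140 / 53/1680 = 12/53
P(Y=1 | obs) = 1/84 / 53/1680 = 20/53
P(Y=2 | obs) = 1/80 / 53/1680 = 21/53

P(Y = 0 | obs) = 12/53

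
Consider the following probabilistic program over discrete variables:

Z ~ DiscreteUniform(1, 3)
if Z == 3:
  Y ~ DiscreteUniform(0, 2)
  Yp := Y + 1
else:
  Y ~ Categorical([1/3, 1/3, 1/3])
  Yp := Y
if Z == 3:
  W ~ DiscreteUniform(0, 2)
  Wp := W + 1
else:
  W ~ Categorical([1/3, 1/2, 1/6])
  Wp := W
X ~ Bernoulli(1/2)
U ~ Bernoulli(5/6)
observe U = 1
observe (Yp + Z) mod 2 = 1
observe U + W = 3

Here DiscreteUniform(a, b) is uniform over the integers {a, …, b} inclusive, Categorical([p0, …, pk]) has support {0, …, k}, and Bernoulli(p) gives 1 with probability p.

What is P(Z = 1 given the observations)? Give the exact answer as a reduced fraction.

P(Z = 1 | obs) = 2/5

Enumerate traces; 8 have nonzero weight after conditioning:
  (Z=1, Y=0, W=2, X=0, U=1) weight 5/648
  (Z=1, Y=0, W=2, X=1, U=1) weight 5/648
  (Z=1, Y=2, W=2, X=0, U=1) weight 5/648
  (Z=1, Y=2, W=2, X=1, U=1) weight 5/648
  (Z=2, Y=1, W=2, X=0, U=1) weight 5/648
  (Z=2, Y=1, W=2, X=1, U=1) weight 5/648
  (Z=3, Y=1, W=2, X=0, U=1) weight 5/324
  (Z=3, Y=1, W=2, X=1, U=1) weight 5/324
Group by Z:
  weight(Z=1) = 5/162
  weight(Z=2) = 5/324
  weight(Z=3) = 5/162
Total weight = 5/162 + 5/324 + 5/162 = 25/324
P(Z=1 | obs) = 5/162 / 25/324 = 2/5
P(Z=2 | obs) = 5/324 / 25/324 = 1/5
P(Z=3 | obs) = 5/162 / 25/324 = 2/5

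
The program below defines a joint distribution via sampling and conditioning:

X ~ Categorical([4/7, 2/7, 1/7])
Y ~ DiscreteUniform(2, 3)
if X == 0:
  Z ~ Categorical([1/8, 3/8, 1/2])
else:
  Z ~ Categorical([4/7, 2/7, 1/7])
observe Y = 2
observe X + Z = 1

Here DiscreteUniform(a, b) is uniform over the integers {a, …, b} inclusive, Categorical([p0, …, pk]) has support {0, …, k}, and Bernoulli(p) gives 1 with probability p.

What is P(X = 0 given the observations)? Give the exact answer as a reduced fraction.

P(X = 0 | obs) = 21/37

Enumerate traces; 2 have nonzero weight after conditioning:
  (X=0, Y=2, Z=1) weight 3/28
  (X=1, Y=2, Z=0) weight 4/49
Group by X:
  weight(X=0) = 3/28
  weight(X=1) = 4/49
Total weight = 3/28 + 4/49 = 37/196
P(X=0 | obs) = 3/28 / 37/196 = 21/37
P(X=1 | obs) = 4/49 / 37/196 = 16/37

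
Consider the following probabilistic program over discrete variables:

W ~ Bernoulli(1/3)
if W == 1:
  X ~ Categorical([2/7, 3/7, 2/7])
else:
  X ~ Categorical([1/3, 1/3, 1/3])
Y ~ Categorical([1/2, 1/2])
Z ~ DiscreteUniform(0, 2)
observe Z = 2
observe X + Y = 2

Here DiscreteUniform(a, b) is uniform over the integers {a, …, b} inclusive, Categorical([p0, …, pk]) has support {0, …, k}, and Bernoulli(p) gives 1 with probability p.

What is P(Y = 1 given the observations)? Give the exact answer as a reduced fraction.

Enumerate traces; 4 have nonzero weight after conditioning:
  (W=0, X=1, Y=1, Z=2) weight 1/27
  (W=0, X=2, Y=0, Z=2) weight 1/27
  (W=1, X=1, Y=1, Z=2) weight 1/42
  (W=1, X=2, Y=0, Z=2) weight 1/63
Group by Y:
  weight(Y=0) = 10/189
  weight(Y=1) = 23/378
Total weight = 10/189 + 23/378 = 43/378
P(Y=0 | obs) = 10/189 / 43/378 = 20/43
P(Y=1 | obs) = 23/378 / 43/378 = 23/43

P(Y = 1 | obs) = 23/43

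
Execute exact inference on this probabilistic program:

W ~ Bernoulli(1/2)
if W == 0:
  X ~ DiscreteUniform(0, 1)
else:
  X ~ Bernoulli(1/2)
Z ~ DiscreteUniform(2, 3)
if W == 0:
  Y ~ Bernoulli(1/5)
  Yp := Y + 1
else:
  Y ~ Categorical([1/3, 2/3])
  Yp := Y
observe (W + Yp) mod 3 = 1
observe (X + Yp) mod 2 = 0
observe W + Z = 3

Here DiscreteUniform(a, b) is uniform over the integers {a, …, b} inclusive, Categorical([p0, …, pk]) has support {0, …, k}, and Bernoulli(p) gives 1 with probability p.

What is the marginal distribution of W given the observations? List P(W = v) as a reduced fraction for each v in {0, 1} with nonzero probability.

Enumerate traces; 2 have nonzero weight after conditioning:
  (W=0, X=1, Z=3, Y=0) weight 1/10
  (W=1, X=0, Z=2, Y=0) weight 1/24
Group by W:
  weight(W=0) = 1/10
  weight(W=1) = 1/24
Total weight = 1/10 + 1/24 = 17/120
P(W=0 | obs) = 1/10 / 17/120 = 12/17
P(W=1 | obs) = 1/24 / 17/120 = 5/17

P(W=0) = 12/17, P(W=1) = 5/17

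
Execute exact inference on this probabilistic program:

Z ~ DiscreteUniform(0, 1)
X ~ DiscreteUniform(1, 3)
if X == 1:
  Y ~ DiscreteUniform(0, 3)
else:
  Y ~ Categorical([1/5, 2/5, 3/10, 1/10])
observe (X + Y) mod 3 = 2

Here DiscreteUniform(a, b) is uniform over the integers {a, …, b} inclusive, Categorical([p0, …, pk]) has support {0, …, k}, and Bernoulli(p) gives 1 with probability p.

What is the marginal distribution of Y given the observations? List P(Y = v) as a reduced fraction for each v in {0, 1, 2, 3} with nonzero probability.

P(Y=0) = 4/17, P(Y=1) = 5/17, P(Y=2) = 6/17, P(Y=3) = 2/17

Enumerate traces; 8 have nonzero weight after conditioning:
  (Z=0, X=1, Y=1) weight 1/24
  (Z=0, X=2, Y=0) weight 1/30
  (Z=0, X=2, Y=3) weight 1/60
  (Z=0, X=3, Y=2) weight 1/20
  (Z=1, X=1, Y=1) weight 1/24
  (Z=1, X=2, Y=0) weight 1/30
  (Z=1, X=2, Y=3) weight 1/60
  (Z=1, X=3, Y=2) weight 1/20
Group by Y:
  weight(Y=0) = 1/15
  weight(Y=1) = 1/12
  weight(Y=2) = 1/10
  weight(Y=3) = 1/30
Total weight = 1/15 + 1/12 + 1/10 + 1/30 = 17/60
P(Y=0 | obs) = 1/15 / 17/60 = 4/17
P(Y=1 | obs) = 1/12 / 17/60 = 5/17
P(Y=2 | obs) = 1/10 / 17/60 = 6/17
P(Y=3 | obs) = 1/30 / 17/60 = 2/17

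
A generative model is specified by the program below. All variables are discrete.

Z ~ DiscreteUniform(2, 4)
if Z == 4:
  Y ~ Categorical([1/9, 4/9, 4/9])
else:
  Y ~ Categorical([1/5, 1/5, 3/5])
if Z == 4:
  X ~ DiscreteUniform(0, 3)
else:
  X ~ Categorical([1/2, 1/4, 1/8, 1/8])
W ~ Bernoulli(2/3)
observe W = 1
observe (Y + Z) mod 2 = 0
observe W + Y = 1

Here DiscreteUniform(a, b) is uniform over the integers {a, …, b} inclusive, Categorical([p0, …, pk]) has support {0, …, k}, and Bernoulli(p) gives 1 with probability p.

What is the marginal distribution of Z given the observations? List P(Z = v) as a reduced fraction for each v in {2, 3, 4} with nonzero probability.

P(Z=2) = 9/14, P(Z=4) = 5/14

Enumerate traces; 8 have nonzero weight after conditioning:
  (Z=2, Y=0, X=0, W=1) weight 1/45
  (Z=2, Y=0, X=1, W=1) weight 1/90
  (Z=2, Y=0, X=2, W=1) weight 1/180
  (Z=2, Y=0, X=3, W=1) weight 1/180
  (Z=4, Y=0, X=0, W=1) weight 1/162
  (Z=4, Y=0, X=1, W=1) weight 1/162
  (Z=4, Y=0, X=2, W=1) weight 1/162
  (Z=4, Y=0, X=3, W=1) weight 1/162
Group by Z:
  weight(Z=2) = 2/45
  weight(Z=4) = 2/81
Total weight = 2/45 + 2/81 = 28/405
P(Z=2 | obs) = 2/45 / 28/405 = 9/14
P(Z=4 | obs) = 2/81 / 28/405 = 5/14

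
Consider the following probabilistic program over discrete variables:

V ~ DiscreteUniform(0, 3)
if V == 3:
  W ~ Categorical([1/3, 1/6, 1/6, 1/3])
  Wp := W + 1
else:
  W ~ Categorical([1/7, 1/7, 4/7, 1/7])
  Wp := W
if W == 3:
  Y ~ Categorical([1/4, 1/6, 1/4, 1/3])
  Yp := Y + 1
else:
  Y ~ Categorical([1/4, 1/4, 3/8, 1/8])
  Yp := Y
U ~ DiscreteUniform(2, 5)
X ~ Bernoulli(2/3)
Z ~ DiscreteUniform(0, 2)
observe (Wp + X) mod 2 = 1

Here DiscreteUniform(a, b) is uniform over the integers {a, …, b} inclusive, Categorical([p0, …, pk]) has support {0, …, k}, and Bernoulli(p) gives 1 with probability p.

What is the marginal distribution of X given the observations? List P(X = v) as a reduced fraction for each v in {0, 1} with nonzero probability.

P(X=0) = 19/93, P(X=1) = 74/93

Enumerate traces; 768 have nonzero weight after conditioning:
  (V=0, W=0, Y=0, U=2, X=1, Z=0) weight 1/2016
  (V=0, W=0, Y=0, U=2, X=1, Z=1) weight 1/2016
  (V=0, W=0, Y=0, U=2, X=1, Z=2) weight 1/2016
  (V=0, W=0, Y=0, U=3, X=1, Z=0) weight 1/2016
  (V=0, W=0, Y=0, U=3, X=1, Z=1) weight 1/2016
  (V=0, W=0, Y=0, U=3, X=1, Z=2) weight 1/2016
  (V=0, W=0, Y=0, U=4, X=1, Z=0) weight 1/2016
  (V=0, W=0, Y=0, U=4, X=1, Z=1) weight 1/2016
  (V=0, W=1, Y=0, U=2, X=0, Z=0) weight 1/4032
  … 759 more
Group by X:
  weight(X=0) = 19/168
  weight(X=1) = 37/84
Total weight = 19/168 + 37/84 = 31/56
P(X=0 | obs) = 19/168 / 31/56 = 19/93
P(X=1 | obs) = 37/84 / 31/56 = 74/93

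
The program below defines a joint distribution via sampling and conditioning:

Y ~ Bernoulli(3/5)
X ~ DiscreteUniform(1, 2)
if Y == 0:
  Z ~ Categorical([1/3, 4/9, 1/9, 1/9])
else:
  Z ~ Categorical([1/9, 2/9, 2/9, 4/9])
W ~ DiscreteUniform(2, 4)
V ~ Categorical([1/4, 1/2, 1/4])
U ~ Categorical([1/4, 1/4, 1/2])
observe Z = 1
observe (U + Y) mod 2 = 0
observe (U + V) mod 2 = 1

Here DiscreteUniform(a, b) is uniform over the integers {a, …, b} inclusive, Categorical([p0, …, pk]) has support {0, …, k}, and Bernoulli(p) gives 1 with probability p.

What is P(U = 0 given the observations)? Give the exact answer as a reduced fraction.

P(U = 0 | obs) = 4/15

Enumerate traces; 24 have nonzero weight after conditioning:
  (Y=0, X=1, Z=1, W=2, V=1, U=0) weight 1/270
  (Y=0, X=1, Z=1, W=2, V=1, U=2) weight 1/135
  (Y=0, X=1, Z=1, W=3, V=1, U=0) weight 1/270
  (Y=0, X=1, Z=1, W=3, V=1, U=2) weight 1/135
  (Y=0, X=1, Z=1, W=4, V=1, U=0) weight 1/270
  (Y=0, X=1, Z=1, W=4, V=1, U=2) weight 1/135
  (Y=0, X=2, Z=1, W=2, V=1, U=0) weight 1/270
  (Y=0, X=2, Z=1, W=2, V=1, U=2) weight 1/135
  (Y=1, X=1, Z=1, W=2, V=0, U=1) weight 1/720
  … 15 more
Group by U:
  weight(U=0) = 1/45
  weight(U=1) = 1/60
  weight(U=2) = 2/45
Total weight = 1/45 + 1/60 + 2/45 = 1/12
P(U=0 | obs) = 1/45 / 1/12 = 4/15
P(U=1 | obs) = 1/60 / 1/12 = 1/5
P(U=2 | obs) = 2/45 / 1/12 = 8/15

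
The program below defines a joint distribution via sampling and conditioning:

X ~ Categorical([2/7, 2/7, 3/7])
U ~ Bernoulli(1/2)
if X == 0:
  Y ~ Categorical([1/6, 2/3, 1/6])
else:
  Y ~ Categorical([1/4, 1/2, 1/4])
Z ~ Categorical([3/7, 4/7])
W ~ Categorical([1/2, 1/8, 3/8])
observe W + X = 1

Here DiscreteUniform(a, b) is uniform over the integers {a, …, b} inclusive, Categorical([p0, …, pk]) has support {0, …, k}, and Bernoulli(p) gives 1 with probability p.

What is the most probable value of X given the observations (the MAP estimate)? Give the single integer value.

argmax_v P(X = v | obs) = 1

Enumerate traces; 24 have nonzero weight after conditioning:
  (X=0, U=0, Y=0, Z=0, W=1) weight 1/784
  (X=0, U=0, Y=0, Z=1, W=1) weight 1/588
  (X=0, U=0, Y=1, Z=0, W=1) weight 1/196
  (X=0, U=0, Y=1, Z=1, W=1) weight 1/147
  (X=0, U=0, Y=2, Z=0, W=1) weight 1/784
  (X=0, U=0, Y=2, Z=1, W=1) weight 1/588
  (X=0, U=1, Y=0, Z=0, W=1) weight 1/784
  (X=0, U=1, Y=0, Z=1, W=1) weight 1/588
  (X=1, U=0, Y=0, Z=0, W=0) weight 3/392
  … 15 more
Group by X:
  weight(X=0) = 1/28
  weight(X=1) = 1/7
Total weight = 1/28 + 1/7 = 5/28
P(X=0 | obs) = 1/28 / 5/28 = 1/5
P(X=1 | obs) = 1/7 / 5/28 = 4/5
argmax = 1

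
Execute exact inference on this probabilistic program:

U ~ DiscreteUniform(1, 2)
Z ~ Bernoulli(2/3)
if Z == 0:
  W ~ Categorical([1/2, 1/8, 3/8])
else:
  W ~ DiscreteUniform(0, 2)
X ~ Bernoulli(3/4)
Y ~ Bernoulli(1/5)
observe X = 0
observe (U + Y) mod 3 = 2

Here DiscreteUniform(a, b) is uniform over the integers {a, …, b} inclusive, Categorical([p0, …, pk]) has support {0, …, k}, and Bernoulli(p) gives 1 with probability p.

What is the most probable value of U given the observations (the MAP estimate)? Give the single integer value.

argmax_v P(U = v | obs) = 2

Enumerate traces; 12 have nonzero weight after conditioning:
  (U=1, Z=0, W=0, X=0, Y=1) weight 1/240
  (U=1, Z=0, W=1, X=0, Y=1) weight 1/960
  (U=1, Z=0, W=2, X=0, Y=1) weight 1/320
  (U=1, Z=1, W=0, X=0, Y=1) weight 1/180
  (U=1, Z=1, W=1, X=0, Y=1) weight 1/180
  (U=1, Z=1, W=2, X=0, Y=1) weight 1/180
  (U=2, Z=0, W=0, X=0, Y=0) weight 1/60
  (U=2, Z=0, W=1, X=0, Y=0) weight 1/240
  … 4 more
Group by U:
  weight(U=1) = 1/40
  weight(U=2) = 1/10
Total weight = 1/40 + 1/10 = 1/8
P(U=1 | obs) = 1/40 / 1/8 = 1/5
P(U=2 | obs) = 1/10 / 1/8 = 4/5
argmax = 2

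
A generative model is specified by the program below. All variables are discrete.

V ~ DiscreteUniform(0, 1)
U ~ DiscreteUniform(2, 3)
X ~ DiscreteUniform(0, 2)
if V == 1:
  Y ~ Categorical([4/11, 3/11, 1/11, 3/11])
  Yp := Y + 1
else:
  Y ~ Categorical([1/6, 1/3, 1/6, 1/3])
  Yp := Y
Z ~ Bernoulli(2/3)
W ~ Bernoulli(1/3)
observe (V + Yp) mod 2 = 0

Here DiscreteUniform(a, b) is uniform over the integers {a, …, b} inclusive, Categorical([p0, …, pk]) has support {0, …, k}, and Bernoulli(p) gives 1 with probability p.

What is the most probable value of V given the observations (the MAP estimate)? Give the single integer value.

Enumerate traces; 96 have nonzero weight after conditioning:
  (V=0, U=2, X=0, Y=0, Z=0, W=0) weight 1/324
  (V=0, U=2, X=0, Y=0, Z=0, W=1) weight 1/648
  (V=0, U=2, X=0, Y=0, Z=1, W=0) weight 1/162
  (V=0, U=2, X=0, Y=0, Z=1, W=1) weight 1/324
  (V=0, U=2, X=0, Y=2, Z=0, W=0) weight 1/324
  (V=0, U=2, X=0, Y=2, Z=0, W=1) weight 1/648
  (V=0, U=2, X=0, Y=2, Z=1, W=0) weight 1/162
  (V=0, U=2, X=0, Y=2, Z=1, W=1) weight 1/324
  (V=1, U=2, X=0, Y=0, Z=0, W=0) weight 2/297
  … 87 more
Group by V:
  weight(V=0) = 1/6
  weight(V=1) = 5/22
Total weight = 1/6 + 5/22 = 13/33
P(V=0 | obs) = 1/6 / 13/33 = 11/26
P(V=1 | obs) = 5/22 / 13/33 = 15/26
argmax = 1

argmax_v P(V = v | obs) = 1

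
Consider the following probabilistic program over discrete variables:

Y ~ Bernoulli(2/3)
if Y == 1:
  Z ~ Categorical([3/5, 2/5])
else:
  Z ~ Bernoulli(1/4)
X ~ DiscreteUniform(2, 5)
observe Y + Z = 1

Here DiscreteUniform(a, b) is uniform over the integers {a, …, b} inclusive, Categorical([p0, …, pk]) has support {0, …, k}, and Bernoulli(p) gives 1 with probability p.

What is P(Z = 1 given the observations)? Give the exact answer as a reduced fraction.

P(Z = 1 | obs) = 5/29

Enumerate traces; 8 have nonzero weight after conditioning:
  (Y=0, Z=1, X=2) weight 1/48
  (Y=0, Z=1, X=3) weight 1/48
  (Y=0, Z=1, X=4) weight 1/48
  (Y=0, Z=1, X=5) weight 1/48
  (Y=1, Z=0, X=2) weight 1/10
  (Y=1, Z=0, X=3) weight 1/10
  (Y=1, Z=0, X=4) weight 1/10
  (Y=1, Z=0, X=5) weight 1/10
Group by Z:
  weight(Z=0) = 2/5
  weight(Z=1) = 1/12
Total weight = 2/5 + 1/12 = 29/60
P(Z=0 | obs) = 2/5 / 29/60 = 24/29
P(Z=1 | obs) = 1/12 / 29/60 = 5/29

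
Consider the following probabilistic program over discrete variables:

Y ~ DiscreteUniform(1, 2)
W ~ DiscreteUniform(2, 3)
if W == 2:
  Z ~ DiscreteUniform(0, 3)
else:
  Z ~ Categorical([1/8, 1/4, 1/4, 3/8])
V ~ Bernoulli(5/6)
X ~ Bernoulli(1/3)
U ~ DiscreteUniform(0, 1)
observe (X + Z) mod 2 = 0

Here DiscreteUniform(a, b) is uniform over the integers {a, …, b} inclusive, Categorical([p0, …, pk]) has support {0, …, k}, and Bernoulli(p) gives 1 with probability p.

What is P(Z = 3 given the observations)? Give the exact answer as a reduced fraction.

P(Z = 3 | obs) = 5/23

Enumerate traces; 64 have nonzero weight after conditioning:
  (Y=1, W=2, Z=0, V=0, X=0, U=0) weight 1/288
  (Y=1, W=2, Z=0, V=0, X=0, U=1) weight 1/288
  (Y=1, W=2, Z=0, V=1, X=0, U=0) weight 5/288
  (Y=1, W=2, Z=0, V=1, X=0, U=1) weight 5/288
  (Y=1, W=2, Z=1, V=0, X=1, U=0) weight 1/576
  (Y=1, W=2, Z=1, V=0, X=1, U=1) weight 1/576
  (Y=1, W=2, Z=1, V=1, X=1, U=0) weight 5/576
  (Y=1, W=2, Z=1, V=1, X=1, U=1) weight 5/576
  (Y=1, W=2, Z=2, V=0, X=0, U=0) weight 1/288
  (Y=1, W=2, Z=3, V=0, X=1, U=0) weight 1/576
  … 54 more
Group by Z:
  weight(Z=0) = 1/8
  weight(Z=1) = 1/12
  weight(Z=2) = 1/6
  weight(Z=3) = 5/48
Total weight = 1/8 + 1/12 + 1/6 + 5/48 = 23/48
P(Z=0 | obs) = 1/8 / 23/48 = 6/23
P(Z=1 | obs) = 1/12 / 23/48 = 4/23
P(Z=2 | obs) = 1/6 / 23/48 = 8/23
P(Z=3 | obs) = 5/48 / 23/48 = 5/23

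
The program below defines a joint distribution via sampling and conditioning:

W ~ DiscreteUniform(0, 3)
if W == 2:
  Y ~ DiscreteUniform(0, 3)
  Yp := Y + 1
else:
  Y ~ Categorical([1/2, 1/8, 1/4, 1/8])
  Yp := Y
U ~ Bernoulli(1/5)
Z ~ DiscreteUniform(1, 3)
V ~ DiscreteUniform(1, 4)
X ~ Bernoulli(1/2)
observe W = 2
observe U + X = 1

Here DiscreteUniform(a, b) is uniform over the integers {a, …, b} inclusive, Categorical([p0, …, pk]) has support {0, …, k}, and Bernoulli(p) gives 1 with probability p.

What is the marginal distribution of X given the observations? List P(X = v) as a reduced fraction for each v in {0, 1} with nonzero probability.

Enumerate traces; 96 have nonzero weight after conditioning:
  (W=2, Y=0, U=0, Z=1, V=1, X=1) weight 1/480
  (W=2, Y=0, U=0, Z=1, V=2, X=1) weight 1/480
  (W=2, Y=0, U=0, Z=1, V=3, X=1) weight 1/480
  (W=2, Y=0, U=0, Z=1, V=4, X=1) weight 1/480
  (W=2, Y=0, U=0, Z=2, V=1, X=1) weight 1/480
  (W=2, Y=0, U=0, Z=2, V=2, X=1) weight 1/480
  (W=2, Y=0, U=0, Z=2, V=3, X=1) weight 1/480
  (W=2, Y=0, U=0, Z=2, V=4, X=1) weight 1/480
  (W=2, Y=0, U=1, Z=1, V=1, X=0) weight 1/1920
  … 87 more
Group by X:
  weight(X=0) = 1/40
  weight(X=1) = 1/10
Total weight = 1/40 + 1/10 = 1/8
P(X=0 | obs) = 1/40 / 1/8 = 1/5
P(X=1 | obs) = 1/10 / 1/8 = 4/5

P(X=0) = 1/5, P(X=1) = 4/5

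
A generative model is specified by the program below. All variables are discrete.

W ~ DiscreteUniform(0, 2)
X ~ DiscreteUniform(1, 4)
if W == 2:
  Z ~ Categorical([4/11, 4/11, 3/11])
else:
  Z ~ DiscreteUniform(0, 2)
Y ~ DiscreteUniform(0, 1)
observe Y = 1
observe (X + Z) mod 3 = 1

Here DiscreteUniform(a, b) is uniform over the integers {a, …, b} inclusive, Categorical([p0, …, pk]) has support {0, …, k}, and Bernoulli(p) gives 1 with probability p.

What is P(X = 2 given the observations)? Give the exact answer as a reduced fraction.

P(X = 2 | obs) = 31/133

Enumerate traces; 12 have nonzero weight after conditioning:
  (W=0, X=1, Z=0, Y=1) weight 1/72
  (W=0, X=2, Z=2, Y=1) weight 1/72
  (W=0, X=3, Z=1, Y=1) weight 1/72
  (W=0, X=4, Z=0, Y=1) weight 1/72
  (W=1, X=1, Z=0, Y=1) weight 1/72
  (W=1, X=2, Z=2, Y=1) weight 1/72
  (W=1, X=3, Z=1, Y=1) weight 1/72
  (W=1, X=4, Z=0, Y=1) weight 1/72
  … 4 more
Group by X:
  weight(X=1) = 17/396
  weight(X=2) = 31/792
  weight(X=3) = 17/396
  weight(X=4) = 17/396
Total weight = 17/396 + 31/792 + 17/396 + 17/396 = 133/792
P(X=1 | obs) = 17/396 / 133/792 = 34/133
P(X=2 | obs) = 31/792 / 133/792 = 31/133
P(X=3 | obs) = 17/396 / 133/792 = 34/133
P(X=4 | obs) = 17/396 / 133/792 = 34/133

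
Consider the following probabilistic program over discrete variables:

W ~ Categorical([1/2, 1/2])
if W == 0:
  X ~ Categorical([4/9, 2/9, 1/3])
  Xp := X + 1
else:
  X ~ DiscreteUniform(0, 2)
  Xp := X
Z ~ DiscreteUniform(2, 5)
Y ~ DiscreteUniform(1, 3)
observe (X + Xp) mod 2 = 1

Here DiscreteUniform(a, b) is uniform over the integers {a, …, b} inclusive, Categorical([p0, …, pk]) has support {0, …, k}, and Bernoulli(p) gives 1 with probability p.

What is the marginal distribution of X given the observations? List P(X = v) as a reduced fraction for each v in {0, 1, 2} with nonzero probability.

Enumerate traces; 36 have nonzero weight after conditioning:
  (W=0, X=0, Z=2, Y=1) weight 1/54
  (W=0, X=0, Z=2, Y=2) weight 1/54
  (W=0, X=0, Z=2, Y=3) weight 1/54
  (W=0, X=0, Z=3, Y=1) weight 1/54
  (W=0, X=0, Z=3, Y=2) weight 1/54
  (W=0, X=0, Z=3, Y=3) weight 1/54
  (W=0, X=0, Z=4, Y=1) weight 1/54
  (W=0, X=0, Z=4, Y=2) weight 1/54
  (W=0, X=1, Z=2, Y=1) weight 1/108
  (W=0, X=2, Z=2, Y=1) weight 1/72
  … 26 more
Group by X:
  weight(X=0) = 2/9
  weight(X=1) = 1/9
  weight(X=2) = 1/6
Total weight = 2/9 + 1/9 + 1/6 = 1/2
P(X=0 | obs) = 2/9 / 1/2 = 4/9
P(X=1 | obs) = 1/9 / 1/2 = 2/9
P(X=2 | obs) = 1/6 / 1/2 = 1/3

P(X=0) = 4/9, P(X=1) = 2/9, P(X=2) = 1/3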